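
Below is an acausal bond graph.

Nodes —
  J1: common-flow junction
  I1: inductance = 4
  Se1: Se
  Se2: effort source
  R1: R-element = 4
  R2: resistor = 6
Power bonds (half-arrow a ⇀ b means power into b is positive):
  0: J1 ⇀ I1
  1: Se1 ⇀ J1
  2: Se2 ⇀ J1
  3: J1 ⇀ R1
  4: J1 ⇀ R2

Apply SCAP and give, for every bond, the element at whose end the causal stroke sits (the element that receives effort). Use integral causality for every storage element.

#0 stroke→I1
#1 stroke→J1
#2 stroke→J1
#3 stroke→J1
#4 stroke→J1

#1 stroke at J1  (Se1 (Se) sets effort on bond)
#2 stroke at J1  (Se2 (Se) sets effort on bond)
#0 stroke at I1  (I1 outputs flow p/I1)
#3 stroke at J1  (J1 flow already set via bond 0)
#4 stroke at J1  (1-jn J1 has f-setter on 0)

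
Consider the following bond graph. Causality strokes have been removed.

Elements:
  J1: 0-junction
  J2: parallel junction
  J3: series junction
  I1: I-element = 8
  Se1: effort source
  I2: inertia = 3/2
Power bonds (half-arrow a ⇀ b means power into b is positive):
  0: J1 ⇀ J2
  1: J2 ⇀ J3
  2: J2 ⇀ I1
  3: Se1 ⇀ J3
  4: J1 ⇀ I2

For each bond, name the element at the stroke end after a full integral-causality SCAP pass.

bond 0 stroke at J1
bond 1 stroke at J2
bond 2 stroke at I1
bond 3 stroke at J3
bond 4 stroke at I2

β3 →J3  (source Se1 imposes e)
β1 →J2  (closing 1-jn rule on J3)
β0 →J1  (J2: bond 1 brought effort, rest push out)
β2 →I1  (0-jn J2 has e-setter on 1)
β4 →I2  (J1: bond 0 brought effort, rest push out)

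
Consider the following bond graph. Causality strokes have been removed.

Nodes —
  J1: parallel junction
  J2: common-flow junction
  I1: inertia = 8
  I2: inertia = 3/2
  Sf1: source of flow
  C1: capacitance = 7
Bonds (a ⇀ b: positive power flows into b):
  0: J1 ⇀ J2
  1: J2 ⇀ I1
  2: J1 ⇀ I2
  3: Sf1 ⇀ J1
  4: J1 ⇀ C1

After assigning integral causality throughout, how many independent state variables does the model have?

β3 →Sf1  (source Sf1 imposes f)
β1 →I1  (I1: I, integral causality)
β0 →J2  (J2 flow already set via bond 1)
β2 →I2  (I2 integral (f out))
β4 →J1  (only one effort-in slot at J1)

3  (C1, I1, I2 all integral)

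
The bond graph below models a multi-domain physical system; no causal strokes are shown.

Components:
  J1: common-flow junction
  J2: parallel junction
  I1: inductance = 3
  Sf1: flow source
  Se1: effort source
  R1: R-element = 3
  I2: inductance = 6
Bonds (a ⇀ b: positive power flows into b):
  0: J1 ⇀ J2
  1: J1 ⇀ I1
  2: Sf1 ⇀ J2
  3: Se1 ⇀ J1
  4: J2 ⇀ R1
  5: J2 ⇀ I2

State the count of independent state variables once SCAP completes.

2  (I1, I2 all integral)

b2 →Sf1  (Sf1: flow source, stroke at near end)
b3 →J1  (Se1 (Se) sets effort on bond)
b1 →I1  (I1: I, integral causality)
b0 →J1  (J1: bond 1 brought flow, rest push out)
b5 →I2  (prefer integral on I2)
b4 →J2  (closing 0-jn rule on J2)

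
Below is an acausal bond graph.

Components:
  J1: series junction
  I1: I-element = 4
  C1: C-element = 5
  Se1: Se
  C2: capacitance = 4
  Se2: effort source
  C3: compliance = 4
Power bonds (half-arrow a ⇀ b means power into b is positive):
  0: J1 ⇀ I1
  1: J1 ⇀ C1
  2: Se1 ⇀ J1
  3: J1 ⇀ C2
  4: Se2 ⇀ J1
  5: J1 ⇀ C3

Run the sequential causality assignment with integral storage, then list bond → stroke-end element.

bond 0 |I1
bond 1 |J1
bond 2 |J1
bond 3 |J1
bond 4 |J1
bond 5 |J1

#2 →J1  (Se1: effort source, stroke at far end)
#4 →J1  (Se2 (Se) sets effort on bond)
#0 →I1  (I1 outputs flow p/I1)
#1 →J1  (J1 flow already set via bond 0)
#3 →J1  (J1 flow already set via bond 0)
#5 →J1  (common-f at J1 fixed by 0)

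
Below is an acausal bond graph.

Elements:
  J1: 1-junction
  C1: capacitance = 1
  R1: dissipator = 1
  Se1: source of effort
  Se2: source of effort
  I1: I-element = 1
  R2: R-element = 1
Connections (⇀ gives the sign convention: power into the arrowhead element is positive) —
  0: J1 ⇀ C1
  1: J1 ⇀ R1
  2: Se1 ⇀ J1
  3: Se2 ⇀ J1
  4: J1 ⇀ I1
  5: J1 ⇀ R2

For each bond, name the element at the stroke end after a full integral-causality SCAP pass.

bond 0 →J1
bond 1 →J1
bond 2 →J1
bond 3 →J1
bond 4 →I1
bond 5 →J1

b2 |J1  (source Se1 imposes e)
b3 |J1  (Se2: effort source, stroke at far end)
b0 |J1  (C1: C, integral causality)
b4 |I1  (I1 outputs flow p/I1)
b1 |J1  (J1: bond 4 brought flow, rest push out)
b5 |J1  (common-f at J1 fixed by 4)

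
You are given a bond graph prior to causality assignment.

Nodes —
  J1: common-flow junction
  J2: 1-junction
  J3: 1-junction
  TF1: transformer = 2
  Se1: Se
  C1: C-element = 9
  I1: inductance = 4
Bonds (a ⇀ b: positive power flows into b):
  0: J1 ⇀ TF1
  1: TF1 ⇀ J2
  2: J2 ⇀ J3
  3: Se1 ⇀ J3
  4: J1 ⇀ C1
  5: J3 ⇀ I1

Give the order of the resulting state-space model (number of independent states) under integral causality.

bond 3 stroke at J3  (source Se1 imposes e)
bond 4 stroke at J1  (C1 integral (e out))
bond 0 stroke at TF1  (closing 1-jn rule on J1)
bond 1 stroke at J2  (TF1: transformer flips bond 0)
bond 2 stroke at J3  (J2 needs exactly one f-in)
bond 5 stroke at I1  (J3 needs exactly one f-in)

2  (C1, I1 all integral)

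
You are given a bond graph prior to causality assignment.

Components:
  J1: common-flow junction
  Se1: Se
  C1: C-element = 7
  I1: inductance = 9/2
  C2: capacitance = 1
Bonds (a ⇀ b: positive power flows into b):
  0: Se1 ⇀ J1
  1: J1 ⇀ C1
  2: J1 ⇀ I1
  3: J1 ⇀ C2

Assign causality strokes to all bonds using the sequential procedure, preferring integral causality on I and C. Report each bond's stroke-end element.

β0 stroke at J1
β1 stroke at J1
β2 stroke at I1
β3 stroke at J1

#0 →J1  (Se1 fixes effort; stroke away)
#1 →J1  (C1 integral (e out))
#2 →I1  (I1 integral (f out))
#3 →J1  (J1: bond 2 brought flow, rest push out)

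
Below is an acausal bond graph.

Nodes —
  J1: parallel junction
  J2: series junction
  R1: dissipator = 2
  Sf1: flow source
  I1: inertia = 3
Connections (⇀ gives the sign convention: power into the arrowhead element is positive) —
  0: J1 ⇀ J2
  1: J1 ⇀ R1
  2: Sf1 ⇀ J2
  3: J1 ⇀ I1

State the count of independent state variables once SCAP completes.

1  (I1 all integral)

#2 →Sf1  (Sf1: flow source, stroke at near end)
#0 →J2  (J2: bond 2 brought flow, rest push out)
#3 →I1  (prefer integral on I1)
#1 →J1  (closing 0-jn rule on J1)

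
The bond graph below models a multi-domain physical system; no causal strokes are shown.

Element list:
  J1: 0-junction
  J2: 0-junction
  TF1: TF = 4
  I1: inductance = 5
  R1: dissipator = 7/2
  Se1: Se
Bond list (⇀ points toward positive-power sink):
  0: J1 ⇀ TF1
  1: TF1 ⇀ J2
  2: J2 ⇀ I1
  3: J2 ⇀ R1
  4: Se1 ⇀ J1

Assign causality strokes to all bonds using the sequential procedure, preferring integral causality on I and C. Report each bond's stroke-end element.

#4 |J1  (Se1 fixes effort; stroke away)
#0 |TF1  (common-e at J1 fixed by 4)
#1 |J2  (TF TF1: opposite of bond 0)
#2 |I1  (J2: bond 1 brought effort, rest push out)
#3 |R1  (0-jn J2 has e-setter on 1)

bond 0 stroke→TF1
bond 1 stroke→J2
bond 2 stroke→I1
bond 3 stroke→R1
bond 4 stroke→J1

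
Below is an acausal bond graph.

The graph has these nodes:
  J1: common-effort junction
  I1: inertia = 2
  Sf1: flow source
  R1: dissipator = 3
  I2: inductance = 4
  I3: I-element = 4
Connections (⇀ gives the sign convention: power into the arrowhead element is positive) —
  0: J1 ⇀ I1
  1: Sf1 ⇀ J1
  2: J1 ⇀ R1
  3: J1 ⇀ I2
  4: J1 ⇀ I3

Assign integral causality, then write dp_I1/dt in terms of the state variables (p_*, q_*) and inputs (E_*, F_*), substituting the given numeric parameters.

dp_I1/dt = 3*F_Sf1 - 3*p_I1/2 - 3*p_I2/4 - 3*p_I3/4

#1 stroke at Sf1  (source Sf1 imposes f)
#0 stroke at I1  (I1 integral (f out))
#3 stroke at I2  (I2: I, integral causality)
#4 stroke at I3  (I3 integral (f out))
#2 stroke at J1  (closing 0-jn rule on J1)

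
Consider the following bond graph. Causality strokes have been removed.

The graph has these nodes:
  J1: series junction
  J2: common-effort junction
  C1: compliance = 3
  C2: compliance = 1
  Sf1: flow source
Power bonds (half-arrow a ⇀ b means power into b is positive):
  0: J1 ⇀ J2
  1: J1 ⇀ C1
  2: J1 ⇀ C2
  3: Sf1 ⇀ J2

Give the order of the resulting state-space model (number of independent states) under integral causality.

2  (C1, C2 all integral)

#3 stroke→Sf1  (source Sf1 imposes f)
#0 stroke→J2  (closing 0-jn rule on J2)
#1 stroke→J1  (common-f at J1 fixed by 0)
#2 stroke→J1  (common-f at J1 fixed by 0)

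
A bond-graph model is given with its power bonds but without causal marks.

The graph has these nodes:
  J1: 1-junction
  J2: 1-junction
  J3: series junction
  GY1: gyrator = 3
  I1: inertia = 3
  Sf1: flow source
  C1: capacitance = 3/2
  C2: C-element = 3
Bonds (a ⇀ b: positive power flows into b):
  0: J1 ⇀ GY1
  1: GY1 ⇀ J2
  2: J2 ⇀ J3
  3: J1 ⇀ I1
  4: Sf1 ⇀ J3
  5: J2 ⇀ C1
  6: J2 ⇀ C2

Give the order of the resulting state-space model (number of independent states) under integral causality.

3  (C1, C2, I1 all integral)

β4 →Sf1  (Sf1 fixes flow; stroke at Sf1)
β2 →J3  (J3 flow already set via bond 4)
β1 →J2  (common-f at J2 fixed by 2)
β5 →J2  (J2: bond 2 brought flow, rest push out)
β6 →J2  (J2: bond 2 brought flow, rest push out)
β0 →J1  (GY1: gyrator matches bond 1)
β3 →I1  (closing 1-jn rule on J1)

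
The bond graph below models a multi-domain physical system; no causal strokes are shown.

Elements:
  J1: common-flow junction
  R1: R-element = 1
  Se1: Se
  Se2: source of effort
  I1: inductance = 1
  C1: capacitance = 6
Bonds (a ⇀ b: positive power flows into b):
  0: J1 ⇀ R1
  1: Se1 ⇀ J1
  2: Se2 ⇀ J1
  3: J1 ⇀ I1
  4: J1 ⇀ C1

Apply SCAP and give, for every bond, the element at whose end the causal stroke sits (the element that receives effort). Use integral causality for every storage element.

#0 stroke at J1
#1 stroke at J1
#2 stroke at J1
#3 stroke at I1
#4 stroke at J1

b1 |J1  (Se1 (Se) sets effort on bond)
b2 |J1  (Se2: effort source, stroke at far end)
b3 |I1  (I1 outputs flow p/I1)
b0 |J1  (J1: bond 3 brought flow, rest push out)
b4 |J1  (1-jn J1 has f-setter on 3)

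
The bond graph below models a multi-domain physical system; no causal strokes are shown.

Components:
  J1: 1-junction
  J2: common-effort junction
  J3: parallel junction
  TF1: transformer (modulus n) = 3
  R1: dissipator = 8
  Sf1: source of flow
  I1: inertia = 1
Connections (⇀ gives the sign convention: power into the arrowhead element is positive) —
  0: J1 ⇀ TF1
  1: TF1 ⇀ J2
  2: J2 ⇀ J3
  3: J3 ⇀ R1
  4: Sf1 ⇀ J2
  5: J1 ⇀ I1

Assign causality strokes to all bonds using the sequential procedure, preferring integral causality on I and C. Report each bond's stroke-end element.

bond 0 |J1
bond 1 |TF1
bond 2 |J2
bond 3 |J3
bond 4 |Sf1
bond 5 |I1

bond 4 |Sf1  (Sf1: flow source, stroke at near end)
bond 5 |I1  (I1 outputs flow p/I1)
bond 0 |J1  (J1 flow already set via bond 5)
bond 1 |TF1  (TF1: transformer flips bond 0)
bond 2 |J2  (J2: last free bond brings effort in)
bond 3 |J3  (J3 needs exactly one e-in)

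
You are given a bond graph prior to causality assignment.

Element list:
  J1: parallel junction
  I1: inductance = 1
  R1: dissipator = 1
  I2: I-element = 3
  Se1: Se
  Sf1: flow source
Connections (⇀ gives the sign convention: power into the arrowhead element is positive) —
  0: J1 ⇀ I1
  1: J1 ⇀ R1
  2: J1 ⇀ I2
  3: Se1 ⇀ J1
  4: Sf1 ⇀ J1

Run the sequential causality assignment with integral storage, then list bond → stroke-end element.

bond 0 →I1
bond 1 →R1
bond 2 →I2
bond 3 →J1
bond 4 →Sf1

bond 3 |J1  (source Se1 imposes e)
bond 4 |Sf1  (Sf1: flow source, stroke at near end)
bond 0 |I1  (0-jn J1 has e-setter on 3)
bond 1 |R1  (common-e at J1 fixed by 3)
bond 2 |I2  (J1 effort already set via bond 3)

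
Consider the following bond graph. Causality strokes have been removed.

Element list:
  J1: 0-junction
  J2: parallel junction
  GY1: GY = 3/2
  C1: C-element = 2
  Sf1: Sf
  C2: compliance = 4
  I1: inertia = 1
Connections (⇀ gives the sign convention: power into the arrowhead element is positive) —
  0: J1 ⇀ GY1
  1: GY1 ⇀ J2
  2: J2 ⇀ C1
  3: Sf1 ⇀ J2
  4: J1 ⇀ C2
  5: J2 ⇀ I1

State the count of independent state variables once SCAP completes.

3  (C1, C2, I1 all integral)

b3 →Sf1  (Sf1: flow source, stroke at near end)
b2 →J2  (C1 outputs effort q/C1)
b1 →GY1  (common-e at J2 fixed by 2)
b5 →I1  (J2 effort already set via bond 2)
b0 →GY1  (GY1: gyrator matches bond 1)
b4 →J1  (J1 needs exactly one e-in)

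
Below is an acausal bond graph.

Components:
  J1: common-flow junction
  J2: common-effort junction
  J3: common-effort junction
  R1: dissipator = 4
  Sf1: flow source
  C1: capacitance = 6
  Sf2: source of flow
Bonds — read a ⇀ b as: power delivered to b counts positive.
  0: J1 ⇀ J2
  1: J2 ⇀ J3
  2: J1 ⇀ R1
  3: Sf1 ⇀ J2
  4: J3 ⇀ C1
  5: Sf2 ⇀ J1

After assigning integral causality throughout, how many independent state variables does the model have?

bond 3 stroke at Sf1  (Sf1: flow source, stroke at near end)
bond 5 stroke at Sf2  (Sf2 (Sf) sets flow on bond)
bond 0 stroke at J1  (1-jn J1 has f-setter on 5)
bond 2 stroke at J1  (1-jn J1 has f-setter on 5)
bond 1 stroke at J2  (J2 needs exactly one e-in)
bond 4 stroke at J3  (only one effort-in slot at J3)

1  (C1 all integral)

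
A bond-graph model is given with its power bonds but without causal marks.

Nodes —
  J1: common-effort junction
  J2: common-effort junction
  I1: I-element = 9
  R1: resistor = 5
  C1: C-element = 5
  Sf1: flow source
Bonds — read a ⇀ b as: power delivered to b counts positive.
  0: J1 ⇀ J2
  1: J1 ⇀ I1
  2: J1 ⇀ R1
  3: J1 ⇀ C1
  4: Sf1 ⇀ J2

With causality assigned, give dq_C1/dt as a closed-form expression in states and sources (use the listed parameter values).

dq_C1/dt = F_Sf1 - p_I1/9 - q_C1/25

b4 stroke at Sf1  (Sf1 (Sf) sets flow on bond)
b0 stroke at J2  (only one effort-in slot at J2)
b1 stroke at I1  (I1: I, integral causality)
b3 stroke at J1  (C1 integral (e out))
b2 stroke at R1  (0-jn J1 has e-setter on 3)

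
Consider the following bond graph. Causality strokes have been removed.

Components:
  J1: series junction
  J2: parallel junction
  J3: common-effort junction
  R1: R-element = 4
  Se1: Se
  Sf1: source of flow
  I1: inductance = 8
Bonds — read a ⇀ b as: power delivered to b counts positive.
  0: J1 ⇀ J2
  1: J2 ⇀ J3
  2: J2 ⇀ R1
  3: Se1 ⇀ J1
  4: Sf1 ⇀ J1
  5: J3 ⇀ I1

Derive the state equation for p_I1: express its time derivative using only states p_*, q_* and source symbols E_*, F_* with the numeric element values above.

bond 3 stroke→J1  (source Se1 imposes e)
bond 4 stroke→Sf1  (source Sf1 imposes f)
bond 0 stroke→J1  (J1 flow already set via bond 4)
bond 5 stroke→I1  (I1: I, integral causality)
bond 1 stroke→J3  (J3 needs exactly one e-in)
bond 2 stroke→J2  (J2 needs exactly one e-in)

dp_I1/dt = 4*F_Sf1 - p_I1/2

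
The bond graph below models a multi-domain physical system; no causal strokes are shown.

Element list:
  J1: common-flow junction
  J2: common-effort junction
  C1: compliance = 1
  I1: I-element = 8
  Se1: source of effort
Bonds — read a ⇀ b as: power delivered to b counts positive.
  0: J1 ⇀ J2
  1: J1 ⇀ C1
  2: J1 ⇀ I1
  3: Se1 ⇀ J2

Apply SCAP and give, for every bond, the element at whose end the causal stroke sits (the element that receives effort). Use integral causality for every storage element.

bond 0 stroke at J1
bond 1 stroke at J1
bond 2 stroke at I1
bond 3 stroke at J2

#3 stroke at J2  (source Se1 imposes e)
#0 stroke at J1  (J2: bond 3 brought effort, rest push out)
#1 stroke at J1  (prefer integral on C1)
#2 stroke at I1  (J1 needs exactly one f-in)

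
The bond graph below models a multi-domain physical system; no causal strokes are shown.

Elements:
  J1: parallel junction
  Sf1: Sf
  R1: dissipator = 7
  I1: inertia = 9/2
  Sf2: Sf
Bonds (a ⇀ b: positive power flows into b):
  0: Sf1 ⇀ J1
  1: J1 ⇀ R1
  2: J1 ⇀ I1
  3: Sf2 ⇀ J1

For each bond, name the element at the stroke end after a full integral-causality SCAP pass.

β0 |Sf1  (Sf1 (Sf) sets flow on bond)
β3 |Sf2  (Sf2 (Sf) sets flow on bond)
β2 |I1  (I1 integral (f out))
β1 |J1  (J1 needs exactly one e-in)

#0 stroke at Sf1
#1 stroke at J1
#2 stroke at I1
#3 stroke at Sf2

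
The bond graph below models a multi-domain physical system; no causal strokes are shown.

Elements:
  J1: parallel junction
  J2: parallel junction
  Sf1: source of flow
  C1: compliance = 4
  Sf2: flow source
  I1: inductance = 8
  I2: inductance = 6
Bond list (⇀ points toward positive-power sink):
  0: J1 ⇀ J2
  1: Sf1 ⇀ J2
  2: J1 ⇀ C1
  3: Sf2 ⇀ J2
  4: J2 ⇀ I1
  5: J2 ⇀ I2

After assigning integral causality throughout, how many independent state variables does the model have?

3  (C1, I1, I2 all integral)

bond 1 stroke at Sf1  (source Sf1 imposes f)
bond 3 stroke at Sf2  (Sf2: flow source, stroke at near end)
bond 2 stroke at J1  (C1 integral (e out))
bond 0 stroke at J2  (common-e at J1 fixed by 2)
bond 4 stroke at I1  (J2: bond 0 brought effort, rest push out)
bond 5 stroke at I2  (J2: bond 0 brought effort, rest push out)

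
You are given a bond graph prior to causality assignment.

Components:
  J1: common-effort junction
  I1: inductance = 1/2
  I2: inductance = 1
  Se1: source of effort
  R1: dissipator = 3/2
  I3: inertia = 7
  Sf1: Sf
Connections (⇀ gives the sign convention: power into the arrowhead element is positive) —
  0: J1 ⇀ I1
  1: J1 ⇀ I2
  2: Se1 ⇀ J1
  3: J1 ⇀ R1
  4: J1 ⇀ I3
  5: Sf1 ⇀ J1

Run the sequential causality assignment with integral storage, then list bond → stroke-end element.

b2 |J1  (Se1 (Se) sets effort on bond)
b5 |Sf1  (Sf1 fixes flow; stroke at Sf1)
b0 |I1  (common-e at J1 fixed by 2)
b1 |I2  (0-jn J1 has e-setter on 2)
b3 |R1  (J1 effort already set via bond 2)
b4 |I3  (0-jn J1 has e-setter on 2)

bond 0 |I1
bond 1 |I2
bond 2 |J1
bond 3 |R1
bond 4 |I3
bond 5 |Sf1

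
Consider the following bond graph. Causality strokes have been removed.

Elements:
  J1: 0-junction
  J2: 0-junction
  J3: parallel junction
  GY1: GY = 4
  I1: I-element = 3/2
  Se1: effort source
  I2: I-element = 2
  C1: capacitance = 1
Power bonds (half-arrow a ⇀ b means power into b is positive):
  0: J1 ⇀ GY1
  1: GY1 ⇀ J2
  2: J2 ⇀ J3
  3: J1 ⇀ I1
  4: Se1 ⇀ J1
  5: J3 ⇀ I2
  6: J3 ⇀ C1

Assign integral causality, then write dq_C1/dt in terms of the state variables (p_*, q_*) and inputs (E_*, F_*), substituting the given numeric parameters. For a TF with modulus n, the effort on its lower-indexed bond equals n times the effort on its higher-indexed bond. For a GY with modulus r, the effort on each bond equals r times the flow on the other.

dq_C1/dt = E_Se1/4 - p_I2/2

β4 stroke→J1  (source Se1 imposes e)
β0 stroke→GY1  (0-jn J1 has e-setter on 4)
β3 stroke→I1  (common-e at J1 fixed by 4)
β1 stroke→GY1  (GY1 both-in/both-out from 0)
β2 stroke→J2  (J2: last free bond brings effort in)
β5 stroke→I2  (I2: I, integral causality)
β6 stroke→J3  (J3: last free bond brings effort in)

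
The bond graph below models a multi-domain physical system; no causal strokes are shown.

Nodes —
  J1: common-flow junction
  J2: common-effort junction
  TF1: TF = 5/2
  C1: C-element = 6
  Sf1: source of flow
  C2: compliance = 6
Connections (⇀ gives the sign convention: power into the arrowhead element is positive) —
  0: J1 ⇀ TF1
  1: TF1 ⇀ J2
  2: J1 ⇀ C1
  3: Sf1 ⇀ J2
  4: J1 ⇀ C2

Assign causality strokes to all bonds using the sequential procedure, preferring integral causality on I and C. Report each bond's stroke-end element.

bond 3 |Sf1  (Sf1 (Sf) sets flow on bond)
bond 1 |J2  (closing 0-jn rule on J2)
bond 0 |TF1  (TF1: transformer flips bond 1)
bond 2 |J1  (J1: bond 0 brought flow, rest push out)
bond 4 |J1  (common-f at J1 fixed by 0)

#0 stroke at TF1
#1 stroke at J2
#2 stroke at J1
#3 stroke at Sf1
#4 stroke at J1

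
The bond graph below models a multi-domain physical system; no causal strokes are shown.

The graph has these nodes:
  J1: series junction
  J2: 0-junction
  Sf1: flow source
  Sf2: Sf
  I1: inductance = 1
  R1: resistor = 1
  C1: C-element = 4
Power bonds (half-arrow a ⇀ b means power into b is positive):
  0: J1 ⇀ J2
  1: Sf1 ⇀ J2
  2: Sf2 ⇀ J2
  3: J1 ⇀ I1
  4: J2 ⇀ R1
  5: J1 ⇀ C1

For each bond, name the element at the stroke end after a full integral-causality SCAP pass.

bond 1 stroke at Sf1  (Sf1: flow source, stroke at near end)
bond 2 stroke at Sf2  (Sf2 fixes flow; stroke at Sf2)
bond 3 stroke at I1  (I1: I, integral causality)
bond 0 stroke at J1  (1-jn J1 has f-setter on 3)
bond 5 stroke at J1  (J1: bond 3 brought flow, rest push out)
bond 4 stroke at J2  (only one effort-in slot at J2)

bond 0 →J1
bond 1 →Sf1
bond 2 →Sf2
bond 3 →I1
bond 4 →J2
bond 5 →J1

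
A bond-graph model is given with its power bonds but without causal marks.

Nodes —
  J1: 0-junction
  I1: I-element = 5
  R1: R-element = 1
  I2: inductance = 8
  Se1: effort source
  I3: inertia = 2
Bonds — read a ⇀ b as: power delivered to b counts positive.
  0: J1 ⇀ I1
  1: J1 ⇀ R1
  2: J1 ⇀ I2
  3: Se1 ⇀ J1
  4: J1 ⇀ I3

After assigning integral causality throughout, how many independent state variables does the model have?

3  (I1, I2, I3 all integral)

bond 3 stroke at J1  (Se1 (Se) sets effort on bond)
bond 0 stroke at I1  (J1: bond 3 brought effort, rest push out)
bond 1 stroke at R1  (J1 effort already set via bond 3)
bond 2 stroke at I2  (J1: bond 3 brought effort, rest push out)
bond 4 stroke at I3  (common-e at J1 fixed by 3)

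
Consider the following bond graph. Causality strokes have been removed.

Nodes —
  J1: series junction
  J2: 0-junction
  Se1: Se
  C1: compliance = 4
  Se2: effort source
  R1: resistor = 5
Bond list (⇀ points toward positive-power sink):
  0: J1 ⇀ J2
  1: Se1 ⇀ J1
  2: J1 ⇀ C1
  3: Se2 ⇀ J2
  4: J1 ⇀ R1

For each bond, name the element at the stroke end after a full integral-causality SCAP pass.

b0 stroke at J1
b1 stroke at J1
b2 stroke at J1
b3 stroke at J2
b4 stroke at R1

#1 |J1  (Se1: effort source, stroke at far end)
#3 |J2  (Se2 fixes effort; stroke away)
#0 |J1  (J2: bond 3 brought effort, rest push out)
#2 |J1  (C1: C, integral causality)
#4 |R1  (J1: last free bond brings flow in)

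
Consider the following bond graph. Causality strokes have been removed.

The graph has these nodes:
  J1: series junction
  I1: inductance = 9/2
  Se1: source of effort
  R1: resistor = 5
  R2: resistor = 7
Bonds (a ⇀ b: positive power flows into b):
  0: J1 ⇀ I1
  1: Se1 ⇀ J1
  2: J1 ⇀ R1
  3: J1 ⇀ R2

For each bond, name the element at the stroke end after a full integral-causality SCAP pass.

#0 →I1
#1 →J1
#2 →J1
#3 →J1

β1 |J1  (Se1: effort source, stroke at far end)
β0 |I1  (I1: I, integral causality)
β2 |J1  (common-f at J1 fixed by 0)
β3 |J1  (1-jn J1 has f-setter on 0)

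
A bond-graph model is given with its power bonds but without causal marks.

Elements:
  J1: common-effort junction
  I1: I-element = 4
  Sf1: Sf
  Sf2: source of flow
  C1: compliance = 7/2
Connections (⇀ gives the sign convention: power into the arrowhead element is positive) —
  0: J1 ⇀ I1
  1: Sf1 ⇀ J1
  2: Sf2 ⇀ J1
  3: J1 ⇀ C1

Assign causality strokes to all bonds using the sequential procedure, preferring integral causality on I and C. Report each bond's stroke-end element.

b1 →Sf1  (Sf1 fixes flow; stroke at Sf1)
b2 →Sf2  (Sf2 (Sf) sets flow on bond)
b0 →I1  (I1 outputs flow p/I1)
b3 →J1  (closing 0-jn rule on J1)

bond 0 |I1
bond 1 |Sf1
bond 2 |Sf2
bond 3 |J1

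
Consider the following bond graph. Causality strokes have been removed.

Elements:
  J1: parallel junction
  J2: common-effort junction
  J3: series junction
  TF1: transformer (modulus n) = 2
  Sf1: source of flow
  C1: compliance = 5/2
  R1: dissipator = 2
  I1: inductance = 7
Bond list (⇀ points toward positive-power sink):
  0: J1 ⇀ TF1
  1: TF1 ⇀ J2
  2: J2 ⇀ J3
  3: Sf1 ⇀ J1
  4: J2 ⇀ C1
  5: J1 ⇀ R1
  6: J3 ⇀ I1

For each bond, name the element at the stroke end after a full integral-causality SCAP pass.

bond 0 stroke→J1
bond 1 stroke→TF1
bond 2 stroke→J3
bond 3 stroke→Sf1
bond 4 stroke→J2
bond 5 stroke→R1
bond 6 stroke→I1

b3 stroke→Sf1  (Sf1 (Sf) sets flow on bond)
b4 stroke→J2  (C1: C, integral causality)
b1 stroke→TF1  (common-e at J2 fixed by 4)
b2 stroke→J3  (common-e at J2 fixed by 4)
b6 stroke→I1  (closing 1-jn rule on J3)
b0 stroke→J1  (through TF1, causality passes straight; one stroke at TF1)
b5 stroke→R1  (0-jn J1 has e-setter on 0)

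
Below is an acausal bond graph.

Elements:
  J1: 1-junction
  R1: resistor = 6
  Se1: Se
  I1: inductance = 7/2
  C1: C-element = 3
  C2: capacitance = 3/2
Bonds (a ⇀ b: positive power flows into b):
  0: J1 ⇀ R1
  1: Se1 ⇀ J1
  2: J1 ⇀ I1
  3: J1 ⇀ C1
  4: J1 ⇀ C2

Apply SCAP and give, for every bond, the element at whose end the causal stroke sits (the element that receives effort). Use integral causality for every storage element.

b0 stroke at J1
b1 stroke at J1
b2 stroke at I1
b3 stroke at J1
b4 stroke at J1

#1 stroke at J1  (Se1: effort source, stroke at far end)
#2 stroke at I1  (I1 outputs flow p/I1)
#0 stroke at J1  (common-f at J1 fixed by 2)
#3 stroke at J1  (1-jn J1 has f-setter on 2)
#4 stroke at J1  (1-jn J1 has f-setter on 2)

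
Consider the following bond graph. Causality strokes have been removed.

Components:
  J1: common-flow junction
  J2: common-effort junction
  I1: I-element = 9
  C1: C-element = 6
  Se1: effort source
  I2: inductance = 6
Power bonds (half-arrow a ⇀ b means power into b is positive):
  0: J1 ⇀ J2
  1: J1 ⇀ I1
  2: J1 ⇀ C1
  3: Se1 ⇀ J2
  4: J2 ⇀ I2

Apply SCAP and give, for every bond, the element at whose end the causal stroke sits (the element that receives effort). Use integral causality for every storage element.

b3 stroke→J2  (source Se1 imposes e)
b0 stroke→J1  (J2 effort already set via bond 3)
b4 stroke→I2  (common-e at J2 fixed by 3)
b1 stroke→I1  (prefer integral on I1)
b2 stroke→J1  (common-f at J1 fixed by 1)

bond 0 |J1
bond 1 |I1
bond 2 |J1
bond 3 |J2
bond 4 |I2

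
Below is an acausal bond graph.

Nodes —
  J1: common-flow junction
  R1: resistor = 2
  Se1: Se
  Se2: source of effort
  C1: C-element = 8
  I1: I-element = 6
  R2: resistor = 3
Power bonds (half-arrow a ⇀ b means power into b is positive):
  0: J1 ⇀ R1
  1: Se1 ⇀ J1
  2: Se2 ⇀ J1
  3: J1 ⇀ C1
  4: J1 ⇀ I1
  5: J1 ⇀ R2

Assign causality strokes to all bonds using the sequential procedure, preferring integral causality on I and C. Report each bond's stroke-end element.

bond 1 |J1  (Se1 (Se) sets effort on bond)
bond 2 |J1  (Se2 fixes effort; stroke away)
bond 3 |J1  (C1: C, integral causality)
bond 4 |I1  (I1 integral (f out))
bond 0 |J1  (J1: bond 4 brought flow, rest push out)
bond 5 |J1  (J1 flow already set via bond 4)

#0 stroke at J1
#1 stroke at J1
#2 stroke at J1
#3 stroke at J1
#4 stroke at I1
#5 stroke at J1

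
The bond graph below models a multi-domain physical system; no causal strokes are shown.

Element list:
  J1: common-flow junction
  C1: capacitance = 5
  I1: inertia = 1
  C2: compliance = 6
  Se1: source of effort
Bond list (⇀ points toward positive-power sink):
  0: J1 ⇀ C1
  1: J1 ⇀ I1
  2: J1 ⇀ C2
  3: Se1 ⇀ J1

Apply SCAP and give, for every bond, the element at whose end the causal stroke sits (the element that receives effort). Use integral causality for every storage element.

β0 |J1
β1 |I1
β2 |J1
β3 |J1

bond 3 stroke→J1  (Se1 fixes effort; stroke away)
bond 0 stroke→J1  (C1 integral (e out))
bond 1 stroke→I1  (I1 outputs flow p/I1)
bond 2 stroke→J1  (common-f at J1 fixed by 1)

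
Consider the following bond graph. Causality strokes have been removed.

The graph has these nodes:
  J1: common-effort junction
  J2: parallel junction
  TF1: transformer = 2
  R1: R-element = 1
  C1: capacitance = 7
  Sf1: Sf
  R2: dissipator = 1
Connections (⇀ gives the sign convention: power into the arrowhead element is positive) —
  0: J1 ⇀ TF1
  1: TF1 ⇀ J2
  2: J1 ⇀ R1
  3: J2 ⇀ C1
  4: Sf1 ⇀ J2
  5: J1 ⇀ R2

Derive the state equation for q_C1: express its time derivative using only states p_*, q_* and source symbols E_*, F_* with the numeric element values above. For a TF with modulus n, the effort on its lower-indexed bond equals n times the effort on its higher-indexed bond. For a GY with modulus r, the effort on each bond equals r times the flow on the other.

dq_C1/dt = F_Sf1 - 8*q_C1/7

β4 stroke at Sf1  (Sf1: flow source, stroke at near end)
β3 stroke at J2  (prefer integral on C1)
β1 stroke at TF1  (0-jn J2 has e-setter on 3)
β0 stroke at J1  (through TF1, causality passes straight; one stroke at TF1)
β2 stroke at R1  (0-jn J1 has e-setter on 0)
β5 stroke at R2  (common-e at J1 fixed by 0)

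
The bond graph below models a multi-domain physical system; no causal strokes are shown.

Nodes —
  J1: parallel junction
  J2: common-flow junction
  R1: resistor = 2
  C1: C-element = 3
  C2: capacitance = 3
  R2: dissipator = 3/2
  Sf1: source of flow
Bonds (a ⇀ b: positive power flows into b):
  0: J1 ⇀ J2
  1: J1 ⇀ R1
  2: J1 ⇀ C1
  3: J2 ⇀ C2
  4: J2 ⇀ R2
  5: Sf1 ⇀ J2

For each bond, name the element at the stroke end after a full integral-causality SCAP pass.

b0 →J2
b1 →R1
b2 →J1
b3 →J2
b4 →J2
b5 →Sf1

b5 →Sf1  (source Sf1 imposes f)
b0 →J2  (J2: bond 5 brought flow, rest push out)
b3 →J2  (J2 flow already set via bond 5)
b4 →J2  (J2: bond 5 brought flow, rest push out)
b2 →J1  (prefer integral on C1)
b1 →R1  (0-jn J1 has e-setter on 2)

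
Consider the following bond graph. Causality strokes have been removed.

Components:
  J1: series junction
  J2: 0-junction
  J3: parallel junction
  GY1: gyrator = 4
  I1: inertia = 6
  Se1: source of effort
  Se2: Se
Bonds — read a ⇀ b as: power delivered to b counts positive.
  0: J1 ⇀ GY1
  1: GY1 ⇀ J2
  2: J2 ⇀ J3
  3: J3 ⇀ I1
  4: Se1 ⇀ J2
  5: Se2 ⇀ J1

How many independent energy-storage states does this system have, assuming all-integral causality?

b4 →J2  (Se1 fixes effort; stroke away)
b5 →J1  (Se2 fixes effort; stroke away)
b0 →GY1  (closing 1-jn rule on J1)
b1 →GY1  (J2: bond 4 brought effort, rest push out)
b2 →J3  (J2 effort already set via bond 4)
b3 →I1  (J3: bond 2 brought effort, rest push out)

1  (I1 all integral)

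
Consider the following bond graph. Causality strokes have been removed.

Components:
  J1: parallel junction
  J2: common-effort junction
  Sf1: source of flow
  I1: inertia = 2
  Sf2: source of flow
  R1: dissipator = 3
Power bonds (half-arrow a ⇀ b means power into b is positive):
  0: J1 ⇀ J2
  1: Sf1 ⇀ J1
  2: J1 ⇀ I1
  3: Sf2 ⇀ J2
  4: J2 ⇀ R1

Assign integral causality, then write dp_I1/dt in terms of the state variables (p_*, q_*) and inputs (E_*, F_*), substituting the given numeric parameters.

bond 1 stroke→Sf1  (Sf1: flow source, stroke at near end)
bond 3 stroke→Sf2  (Sf2 fixes flow; stroke at Sf2)
bond 2 stroke→I1  (I1: I, integral causality)
bond 0 stroke→J1  (J1: last free bond brings effort in)
bond 4 stroke→J2  (J2 needs exactly one e-in)

dp_I1/dt = 3*F_Sf1 + 3*F_Sf2 - 3*p_I1/2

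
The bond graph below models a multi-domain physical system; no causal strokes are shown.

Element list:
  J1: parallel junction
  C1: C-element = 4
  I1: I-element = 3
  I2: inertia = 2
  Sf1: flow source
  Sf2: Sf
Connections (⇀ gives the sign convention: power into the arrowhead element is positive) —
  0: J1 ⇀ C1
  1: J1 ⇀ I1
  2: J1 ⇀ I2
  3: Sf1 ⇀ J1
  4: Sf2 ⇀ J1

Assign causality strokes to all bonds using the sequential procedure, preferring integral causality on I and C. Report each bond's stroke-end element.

bond 0 stroke at J1
bond 1 stroke at I1
bond 2 stroke at I2
bond 3 stroke at Sf1
bond 4 stroke at Sf2

β3 stroke→Sf1  (source Sf1 imposes f)
β4 stroke→Sf2  (Sf2: flow source, stroke at near end)
β0 stroke→J1  (C1 outputs effort q/C1)
β1 stroke→I1  (J1 effort already set via bond 0)
β2 stroke→I2  (J1: bond 0 brought effort, rest push out)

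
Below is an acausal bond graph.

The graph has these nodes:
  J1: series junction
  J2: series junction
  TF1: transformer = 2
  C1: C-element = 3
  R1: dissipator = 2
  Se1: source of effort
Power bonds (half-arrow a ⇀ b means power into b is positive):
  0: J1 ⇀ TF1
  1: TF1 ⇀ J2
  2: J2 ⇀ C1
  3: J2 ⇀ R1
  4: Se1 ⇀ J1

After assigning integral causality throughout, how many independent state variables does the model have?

β4 |J1  (Se1: effort source, stroke at far end)
β0 |TF1  (J1 needs exactly one f-in)
β1 |J2  (through TF1, causality passes straight; one stroke at TF1)
β2 |J2  (prefer integral on C1)
β3 |R1  (J2 needs exactly one f-in)

1  (C1 all integral)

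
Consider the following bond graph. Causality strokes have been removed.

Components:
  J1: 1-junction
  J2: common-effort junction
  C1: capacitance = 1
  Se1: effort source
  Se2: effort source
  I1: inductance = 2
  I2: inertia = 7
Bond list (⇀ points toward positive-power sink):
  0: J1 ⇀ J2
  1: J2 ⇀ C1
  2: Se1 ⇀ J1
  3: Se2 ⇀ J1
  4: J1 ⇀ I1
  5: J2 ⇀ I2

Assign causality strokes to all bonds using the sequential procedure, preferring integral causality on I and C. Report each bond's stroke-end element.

b2 stroke at J1  (Se1 (Se) sets effort on bond)
b3 stroke at J1  (Se2: effort source, stroke at far end)
b1 stroke at J2  (prefer integral on C1)
b0 stroke at J1  (J2: bond 1 brought effort, rest push out)
b5 stroke at I2  (J2: bond 1 brought effort, rest push out)
b4 stroke at I1  (J1: last free bond brings flow in)

#0 →J1
#1 →J2
#2 →J1
#3 →J1
#4 →I1
#5 →I2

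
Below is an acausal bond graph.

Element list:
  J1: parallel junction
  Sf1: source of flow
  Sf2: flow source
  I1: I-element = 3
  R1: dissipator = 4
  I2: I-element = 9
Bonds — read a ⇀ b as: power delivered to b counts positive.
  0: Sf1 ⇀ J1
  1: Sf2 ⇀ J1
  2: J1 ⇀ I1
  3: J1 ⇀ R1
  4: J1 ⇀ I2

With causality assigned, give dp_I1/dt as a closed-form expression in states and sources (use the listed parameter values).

bond 0 |Sf1  (Sf1 (Sf) sets flow on bond)
bond 1 |Sf2  (Sf2 (Sf) sets flow on bond)
bond 2 |I1  (prefer integral on I1)
bond 4 |I2  (I2: I, integral causality)
bond 3 |J1  (J1: last free bond brings effort in)

dp_I1/dt = 4*F_Sf1 + 4*F_Sf2 - 4*p_I1/3 - 4*p_I2/9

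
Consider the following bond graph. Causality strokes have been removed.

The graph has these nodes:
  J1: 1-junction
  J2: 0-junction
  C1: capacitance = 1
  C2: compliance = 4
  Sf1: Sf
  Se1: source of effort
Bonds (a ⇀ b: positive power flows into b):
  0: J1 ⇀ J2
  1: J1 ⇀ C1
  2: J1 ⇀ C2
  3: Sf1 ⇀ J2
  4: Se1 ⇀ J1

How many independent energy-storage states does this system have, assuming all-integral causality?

2  (C1, C2 all integral)

bond 3 |Sf1  (Sf1 fixes flow; stroke at Sf1)
bond 4 |J1  (Se1: effort source, stroke at far end)
bond 0 |J2  (closing 0-jn rule on J2)
bond 1 |J1  (J1 flow already set via bond 0)
bond 2 |J1  (1-jn J1 has f-setter on 0)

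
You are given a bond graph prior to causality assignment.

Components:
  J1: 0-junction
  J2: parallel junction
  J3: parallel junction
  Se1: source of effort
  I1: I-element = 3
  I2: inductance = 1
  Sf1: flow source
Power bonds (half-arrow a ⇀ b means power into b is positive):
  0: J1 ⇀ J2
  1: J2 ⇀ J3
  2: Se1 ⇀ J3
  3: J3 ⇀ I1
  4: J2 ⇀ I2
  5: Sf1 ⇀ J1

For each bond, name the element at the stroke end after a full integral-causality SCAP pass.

b2 |J3  (Se1: effort source, stroke at far end)
b5 |Sf1  (Sf1 fixes flow; stroke at Sf1)
b0 |J1  (only one effort-in slot at J1)
b1 |J2  (common-e at J3 fixed by 2)
b3 |I1  (0-jn J3 has e-setter on 2)
b4 |I2  (J2: bond 1 brought effort, rest push out)

bond 0 →J1
bond 1 →J2
bond 2 →J3
bond 3 →I1
bond 4 →I2
bond 5 →Sf1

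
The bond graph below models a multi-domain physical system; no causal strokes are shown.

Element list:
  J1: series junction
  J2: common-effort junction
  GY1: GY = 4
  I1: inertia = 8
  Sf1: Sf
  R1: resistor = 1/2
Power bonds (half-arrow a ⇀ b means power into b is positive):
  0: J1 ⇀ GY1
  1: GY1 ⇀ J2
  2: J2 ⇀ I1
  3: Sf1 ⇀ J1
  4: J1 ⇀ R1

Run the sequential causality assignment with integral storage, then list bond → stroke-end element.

bond 3 stroke at Sf1  (Sf1 fixes flow; stroke at Sf1)
bond 0 stroke at J1  (1-jn J1 has f-setter on 3)
bond 4 stroke at J1  (common-f at J1 fixed by 3)
bond 1 stroke at J2  (GY1: gyrator matches bond 0)
bond 2 stroke at I1  (common-e at J2 fixed by 1)

β0 →J1
β1 →J2
β2 →I1
β3 →Sf1
β4 →J1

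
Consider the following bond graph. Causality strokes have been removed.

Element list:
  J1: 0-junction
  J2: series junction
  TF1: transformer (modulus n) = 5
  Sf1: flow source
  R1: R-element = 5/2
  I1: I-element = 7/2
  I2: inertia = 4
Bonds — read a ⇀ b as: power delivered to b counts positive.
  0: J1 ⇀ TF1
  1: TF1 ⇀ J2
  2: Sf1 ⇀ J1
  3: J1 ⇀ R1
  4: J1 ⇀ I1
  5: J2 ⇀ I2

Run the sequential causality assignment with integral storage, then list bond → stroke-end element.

b2 stroke→Sf1  (Sf1 (Sf) sets flow on bond)
b4 stroke→I1  (I1 outputs flow p/I1)
b5 stroke→I2  (I2 integral (f out))
b1 stroke→J2  (1-jn J2 has f-setter on 5)
b0 stroke→TF1  (TF1: transformer flips bond 1)
b3 stroke→J1  (J1: last free bond brings effort in)

#0 →TF1
#1 →J2
#2 →Sf1
#3 →J1
#4 →I1
#5 →I2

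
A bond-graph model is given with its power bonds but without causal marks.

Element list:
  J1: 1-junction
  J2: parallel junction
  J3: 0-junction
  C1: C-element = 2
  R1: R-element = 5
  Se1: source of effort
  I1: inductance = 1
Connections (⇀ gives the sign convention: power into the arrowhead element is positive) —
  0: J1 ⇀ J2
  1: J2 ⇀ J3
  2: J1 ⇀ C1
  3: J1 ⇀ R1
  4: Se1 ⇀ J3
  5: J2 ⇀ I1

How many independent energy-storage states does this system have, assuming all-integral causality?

b4 |J3  (Se1: effort source, stroke at far end)
b1 |J2  (J3 effort already set via bond 4)
b0 |J1  (common-e at J2 fixed by 1)
b5 |I1  (J2: bond 1 brought effort, rest push out)
b2 |J1  (C1: C, integral causality)
b3 |R1  (J1 needs exactly one f-in)

2  (C1, I1 all integral)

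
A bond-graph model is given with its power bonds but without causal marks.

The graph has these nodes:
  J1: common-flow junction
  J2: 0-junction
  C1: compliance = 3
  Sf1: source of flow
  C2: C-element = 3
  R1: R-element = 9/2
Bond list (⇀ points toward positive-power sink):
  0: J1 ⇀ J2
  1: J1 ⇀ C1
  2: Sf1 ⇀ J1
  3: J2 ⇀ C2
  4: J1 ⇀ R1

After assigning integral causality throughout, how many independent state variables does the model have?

#2 →Sf1  (Sf1: flow source, stroke at near end)
#0 →J1  (J1: bond 2 brought flow, rest push out)
#1 →J1  (J1 flow already set via bond 2)
#4 →J1  (J1 flow already set via bond 2)
#3 →J2  (J2: last free bond brings effort in)

2  (C1, C2 all integral)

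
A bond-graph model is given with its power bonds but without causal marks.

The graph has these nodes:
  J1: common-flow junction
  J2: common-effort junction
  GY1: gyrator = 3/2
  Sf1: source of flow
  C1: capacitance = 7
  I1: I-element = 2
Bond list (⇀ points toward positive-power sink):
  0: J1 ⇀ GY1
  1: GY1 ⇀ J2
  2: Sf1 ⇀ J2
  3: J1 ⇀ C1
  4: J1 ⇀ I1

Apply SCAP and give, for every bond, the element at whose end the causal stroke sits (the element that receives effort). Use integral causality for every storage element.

β2 |Sf1  (Sf1: flow source, stroke at near end)
β1 |J2  (closing 0-jn rule on J2)
β0 |J1  (GY GY1: same side as bond 1)
β3 |J1  (C1: C, integral causality)
β4 |I1  (J1: last free bond brings flow in)

bond 0 stroke at J1
bond 1 stroke at J2
bond 2 stroke at Sf1
bond 3 stroke at J1
bond 4 stroke at I1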